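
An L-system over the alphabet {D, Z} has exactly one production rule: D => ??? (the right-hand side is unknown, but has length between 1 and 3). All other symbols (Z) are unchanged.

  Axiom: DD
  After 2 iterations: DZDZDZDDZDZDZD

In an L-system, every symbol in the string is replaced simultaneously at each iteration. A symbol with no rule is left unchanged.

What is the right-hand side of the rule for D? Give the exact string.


Answer: DZD

Derivation:
Trying D => DZD:
  Step 0: DD
  Step 1: DZDDZD
  Step 2: DZDZDZDDZDZDZD
Matches the given result.


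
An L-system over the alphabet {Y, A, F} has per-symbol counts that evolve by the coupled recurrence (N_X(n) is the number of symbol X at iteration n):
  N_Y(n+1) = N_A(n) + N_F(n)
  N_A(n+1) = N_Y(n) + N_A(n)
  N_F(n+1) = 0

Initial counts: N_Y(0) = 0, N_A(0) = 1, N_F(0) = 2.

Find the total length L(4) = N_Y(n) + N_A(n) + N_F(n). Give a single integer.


Step 0: N_Y=0, N_A=1, N_F=2, L=3
Step 1: N_Y=3, N_A=1, N_F=0, L=4
Step 2: N_Y=1, N_A=4, N_F=0, L=5
Step 3: N_Y=4, N_A=5, N_F=0, L=9
Step 4: N_Y=5, N_A=9, N_F=0, L=14

Answer: 14


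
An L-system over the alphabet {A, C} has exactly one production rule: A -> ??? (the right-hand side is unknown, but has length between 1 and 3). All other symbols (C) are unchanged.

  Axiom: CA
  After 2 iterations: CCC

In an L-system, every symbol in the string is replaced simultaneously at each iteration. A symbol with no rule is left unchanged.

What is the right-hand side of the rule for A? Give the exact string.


Trying A -> CC:
  Step 0: CA
  Step 1: CCC
  Step 2: CCC
Matches the given result.

Answer: CC


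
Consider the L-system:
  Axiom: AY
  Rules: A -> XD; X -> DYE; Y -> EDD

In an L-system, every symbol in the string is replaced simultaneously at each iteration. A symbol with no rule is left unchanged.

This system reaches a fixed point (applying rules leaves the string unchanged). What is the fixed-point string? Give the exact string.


Step 0: AY
Step 1: XDEDD
Step 2: DYEDEDD
Step 3: DEDDEDEDD
Step 4: DEDDEDEDD  (unchanged — fixed point at step 3)

Answer: DEDDEDEDD


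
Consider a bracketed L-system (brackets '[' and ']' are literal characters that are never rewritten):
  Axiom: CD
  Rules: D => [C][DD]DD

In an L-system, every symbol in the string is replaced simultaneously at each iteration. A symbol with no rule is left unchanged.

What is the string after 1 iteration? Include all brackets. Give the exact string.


Answer: C[C][DD]DD

Derivation:
Step 0: CD
Step 1: C[C][DD]DD


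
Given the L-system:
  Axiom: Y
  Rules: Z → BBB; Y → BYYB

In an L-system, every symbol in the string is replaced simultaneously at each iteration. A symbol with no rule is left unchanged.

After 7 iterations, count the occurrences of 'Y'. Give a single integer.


Step 0: Y  (1 'Y')
Step 1: BYYB  (2 'Y')
Step 2: BBYYBBYYBB  (4 'Y')
Step 3: BBBYYBBYYBBBBYYBBYYBBB  (8 'Y')
Step 4: BBBBYYBBYYBBBBYYBBYYBBBBBBYYBBYYBBBBYYBBYYBBBB  (16 'Y')
Step 5: BBBBBYYBBYYBBBBYYBBYYBBBBBBYYBBYYBBBBYYBBYYBBBBBBBBYYBBYYBBBBYYBBYYBBBBBBYYBBYYBBBBYYBBYYBBBBB  (32 'Y')
Step 6: BBBBBBYYBBYYBBBBYYBBYYBBBBBBYYBBYYBBBBYYBBYYBBBBBBBBYYBBYYBBBBYYBBYYBBBBBBYYBBYYBBBBYYBBYYBBBBBBBBBBYYBBYYBBBBYYBBYYBBBBBBYYBBYYBBBBYYBBYYBBBBBBBBYYBBYYBBBBYYBBYYBBBBBBYYBBYYBBBBYYBBYYBBBBBB  (64 'Y')
Step 7: BBBBBBBYYBBYYBBBBYYBBYYBBBBBBYYBBYYBBBBYYBBYYBBBBBBBBYYBBYYBBBBYYBBYYBBBBBBYYBBYYBBBBYYBBYYBBBBBBBBBBYYBBYYBBBBYYBBYYBBBBBBYYBBYYBBBBYYBBYYBBBBBBBBYYBBYYBBBBYYBBYYBBBBBBYYBBYYBBBBYYBBYYBBBBBBBBBBBBYYBBYYBBBBYYBBYYBBBBBBYYBBYYBBBBYYBBYYBBBBBBBBYYBBYYBBBBYYBBYYBBBBBBYYBBYYBBBBYYBBYYBBBBBBBBBBYYBBYYBBBBYYBBYYBBBBBBYYBBYYBBBBYYBBYYBBBBBBBBYYBBYYBBBBYYBBYYBBBBBBYYBBYYBBBBYYBBYYBBBBBBB  (128 'Y')

Answer: 128


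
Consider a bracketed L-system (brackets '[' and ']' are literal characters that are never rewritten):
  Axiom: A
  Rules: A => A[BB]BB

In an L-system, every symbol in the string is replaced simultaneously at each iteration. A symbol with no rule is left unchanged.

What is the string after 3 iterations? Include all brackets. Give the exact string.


Step 0: A
Step 1: A[BB]BB
Step 2: A[BB]BB[BB]BB
Step 3: A[BB]BB[BB]BB[BB]BB

Answer: A[BB]BB[BB]BB[BB]BB


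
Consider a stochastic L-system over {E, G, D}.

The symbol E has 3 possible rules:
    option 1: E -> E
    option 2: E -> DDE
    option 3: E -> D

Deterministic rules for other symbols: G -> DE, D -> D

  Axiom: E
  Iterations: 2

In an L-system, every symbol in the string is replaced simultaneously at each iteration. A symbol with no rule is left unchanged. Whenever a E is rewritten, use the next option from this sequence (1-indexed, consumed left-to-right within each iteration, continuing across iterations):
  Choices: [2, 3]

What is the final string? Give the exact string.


Answer: DDD

Derivation:
Step 0: E
Step 1: DDE  (used choices [2])
Step 2: DDD  (used choices [3])


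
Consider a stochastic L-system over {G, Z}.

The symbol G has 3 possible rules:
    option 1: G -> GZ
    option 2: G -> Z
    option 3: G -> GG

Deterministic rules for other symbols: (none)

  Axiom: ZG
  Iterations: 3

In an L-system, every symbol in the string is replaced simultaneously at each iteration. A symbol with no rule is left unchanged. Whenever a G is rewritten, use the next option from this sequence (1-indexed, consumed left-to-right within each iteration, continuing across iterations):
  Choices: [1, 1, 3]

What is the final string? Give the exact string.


Step 0: ZG
Step 1: ZGZ  (used choices [1])
Step 2: ZGZZ  (used choices [1])
Step 3: ZGGZZ  (used choices [3])

Answer: ZGGZZ


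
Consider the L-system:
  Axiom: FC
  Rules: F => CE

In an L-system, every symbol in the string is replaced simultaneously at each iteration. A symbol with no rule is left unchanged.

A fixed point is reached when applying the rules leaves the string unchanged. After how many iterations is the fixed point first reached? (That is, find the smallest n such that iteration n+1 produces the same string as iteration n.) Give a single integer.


Answer: 1

Derivation:
Step 0: FC
Step 1: CEC
Step 2: CEC  (unchanged — fixed point at step 1)


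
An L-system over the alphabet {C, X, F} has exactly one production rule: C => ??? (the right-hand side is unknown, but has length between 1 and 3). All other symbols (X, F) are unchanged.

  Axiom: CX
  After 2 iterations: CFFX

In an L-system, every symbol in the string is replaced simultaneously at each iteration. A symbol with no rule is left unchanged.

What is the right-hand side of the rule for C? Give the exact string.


Trying C => CF:
  Step 0: CX
  Step 1: CFX
  Step 2: CFFX
Matches the given result.

Answer: CF


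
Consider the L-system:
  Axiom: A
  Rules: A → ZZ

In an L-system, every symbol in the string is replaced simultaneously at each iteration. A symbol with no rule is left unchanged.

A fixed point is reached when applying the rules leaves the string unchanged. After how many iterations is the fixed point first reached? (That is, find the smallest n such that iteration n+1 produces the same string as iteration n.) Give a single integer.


Answer: 1

Derivation:
Step 0: A
Step 1: ZZ
Step 2: ZZ  (unchanged — fixed point at step 1)


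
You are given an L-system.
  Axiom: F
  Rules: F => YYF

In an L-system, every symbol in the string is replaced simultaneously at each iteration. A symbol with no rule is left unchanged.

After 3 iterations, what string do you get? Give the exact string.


Step 0: F
Step 1: YYF
Step 2: YYYYF
Step 3: YYYYYYF

Answer: YYYYYYF


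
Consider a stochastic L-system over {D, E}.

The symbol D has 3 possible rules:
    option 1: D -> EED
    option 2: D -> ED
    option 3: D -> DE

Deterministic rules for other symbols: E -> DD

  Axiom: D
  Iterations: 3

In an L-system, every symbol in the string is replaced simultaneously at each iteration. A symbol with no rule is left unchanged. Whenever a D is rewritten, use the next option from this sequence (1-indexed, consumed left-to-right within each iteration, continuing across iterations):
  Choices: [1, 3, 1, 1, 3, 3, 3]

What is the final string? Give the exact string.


Step 0: D
Step 1: EED  (used choices [1])
Step 2: DDDDDE  (used choices [3])
Step 3: EEDEEDDEDEDEDD  (used choices [1, 1, 3, 3, 3])

Answer: EEDEEDDEDEDEDD


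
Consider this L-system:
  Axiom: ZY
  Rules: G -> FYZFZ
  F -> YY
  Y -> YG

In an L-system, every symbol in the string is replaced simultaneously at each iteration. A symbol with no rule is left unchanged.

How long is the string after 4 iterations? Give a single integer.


Step 0: length = 2
Step 1: length = 3
Step 2: length = 8
Step 3: length = 16
Step 4: length = 33

Answer: 33


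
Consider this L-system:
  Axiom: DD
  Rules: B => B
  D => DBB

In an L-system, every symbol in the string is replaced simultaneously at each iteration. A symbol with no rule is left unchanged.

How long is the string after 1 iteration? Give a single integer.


Answer: 6

Derivation:
Step 0: length = 2
Step 1: length = 6


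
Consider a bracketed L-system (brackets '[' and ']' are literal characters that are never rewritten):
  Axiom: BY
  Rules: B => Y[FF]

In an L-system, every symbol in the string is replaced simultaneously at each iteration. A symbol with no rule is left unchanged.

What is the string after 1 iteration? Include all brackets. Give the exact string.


Step 0: BY
Step 1: Y[FF]Y

Answer: Y[FF]Y


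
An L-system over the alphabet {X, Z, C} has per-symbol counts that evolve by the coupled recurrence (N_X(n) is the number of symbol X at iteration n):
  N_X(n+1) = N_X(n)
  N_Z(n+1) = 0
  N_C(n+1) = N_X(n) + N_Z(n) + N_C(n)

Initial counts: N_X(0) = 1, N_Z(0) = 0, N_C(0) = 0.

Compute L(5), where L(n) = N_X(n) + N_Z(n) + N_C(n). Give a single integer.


Step 0: N_X=1, N_Z=0, N_C=0, L=1
Step 1: N_X=1, N_Z=0, N_C=1, L=2
Step 2: N_X=1, N_Z=0, N_C=2, L=3
Step 3: N_X=1, N_Z=0, N_C=3, L=4
Step 4: N_X=1, N_Z=0, N_C=4, L=5
Step 5: N_X=1, N_Z=0, N_C=5, L=6

Answer: 6


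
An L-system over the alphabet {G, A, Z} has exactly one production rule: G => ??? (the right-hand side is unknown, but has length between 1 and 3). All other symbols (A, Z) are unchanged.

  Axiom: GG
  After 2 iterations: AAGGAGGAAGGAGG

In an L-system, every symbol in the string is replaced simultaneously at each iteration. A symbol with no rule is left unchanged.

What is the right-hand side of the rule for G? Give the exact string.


Answer: AGG

Derivation:
Trying G => AGG:
  Step 0: GG
  Step 1: AGGAGG
  Step 2: AAGGAGGAAGGAGG
Matches the given result.


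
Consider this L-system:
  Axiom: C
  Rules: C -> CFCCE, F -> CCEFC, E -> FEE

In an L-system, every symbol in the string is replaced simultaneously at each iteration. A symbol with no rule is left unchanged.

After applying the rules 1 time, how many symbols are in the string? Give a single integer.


Answer: 5

Derivation:
Step 0: length = 1
Step 1: length = 5


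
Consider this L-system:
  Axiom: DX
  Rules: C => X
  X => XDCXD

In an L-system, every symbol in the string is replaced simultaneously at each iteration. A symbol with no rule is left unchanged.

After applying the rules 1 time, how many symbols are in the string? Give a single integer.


Answer: 6

Derivation:
Step 0: length = 2
Step 1: length = 6


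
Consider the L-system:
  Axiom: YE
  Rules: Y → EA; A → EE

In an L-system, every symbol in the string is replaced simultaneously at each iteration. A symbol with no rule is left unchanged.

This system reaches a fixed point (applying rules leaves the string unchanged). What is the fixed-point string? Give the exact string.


Answer: EEEE

Derivation:
Step 0: YE
Step 1: EAE
Step 2: EEEE
Step 3: EEEE  (unchanged — fixed point at step 2)


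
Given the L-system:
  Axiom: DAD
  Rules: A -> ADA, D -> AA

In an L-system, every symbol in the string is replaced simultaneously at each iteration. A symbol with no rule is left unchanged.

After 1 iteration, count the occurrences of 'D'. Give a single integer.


Step 0: DAD  (2 'D')
Step 1: AAADAAA  (1 'D')

Answer: 1


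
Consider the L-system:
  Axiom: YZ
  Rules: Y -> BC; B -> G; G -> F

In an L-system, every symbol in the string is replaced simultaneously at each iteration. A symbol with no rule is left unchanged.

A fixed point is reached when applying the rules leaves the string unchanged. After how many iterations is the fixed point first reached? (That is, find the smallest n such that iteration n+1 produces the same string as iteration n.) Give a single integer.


Step 0: YZ
Step 1: BCZ
Step 2: GCZ
Step 3: FCZ
Step 4: FCZ  (unchanged — fixed point at step 3)

Answer: 3


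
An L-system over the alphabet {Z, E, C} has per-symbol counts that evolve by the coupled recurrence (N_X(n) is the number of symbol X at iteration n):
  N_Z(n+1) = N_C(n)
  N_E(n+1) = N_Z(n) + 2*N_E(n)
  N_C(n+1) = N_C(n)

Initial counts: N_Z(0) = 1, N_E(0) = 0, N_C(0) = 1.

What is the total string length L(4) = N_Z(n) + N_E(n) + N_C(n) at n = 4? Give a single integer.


Answer: 17

Derivation:
Step 0: N_Z=1, N_E=0, N_C=1, L=2
Step 1: N_Z=1, N_E=1, N_C=1, L=3
Step 2: N_Z=1, N_E=3, N_C=1, L=5
Step 3: N_Z=1, N_E=7, N_C=1, L=9
Step 4: N_Z=1, N_E=15, N_C=1, L=17


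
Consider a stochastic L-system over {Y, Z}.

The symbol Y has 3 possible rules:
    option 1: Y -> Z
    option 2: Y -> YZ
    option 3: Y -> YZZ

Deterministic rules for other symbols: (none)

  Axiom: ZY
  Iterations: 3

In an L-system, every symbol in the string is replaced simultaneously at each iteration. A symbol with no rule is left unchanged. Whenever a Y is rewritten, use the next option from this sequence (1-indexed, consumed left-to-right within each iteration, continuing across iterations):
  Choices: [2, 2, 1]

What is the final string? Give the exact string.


Answer: ZZZZ

Derivation:
Step 0: ZY
Step 1: ZYZ  (used choices [2])
Step 2: ZYZZ  (used choices [2])
Step 3: ZZZZ  (used choices [1])


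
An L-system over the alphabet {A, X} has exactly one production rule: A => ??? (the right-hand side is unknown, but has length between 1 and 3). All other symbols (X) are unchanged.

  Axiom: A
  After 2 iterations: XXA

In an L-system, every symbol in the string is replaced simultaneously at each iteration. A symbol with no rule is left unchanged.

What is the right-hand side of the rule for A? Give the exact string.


Answer: XA

Derivation:
Trying A => XA:
  Step 0: A
  Step 1: XA
  Step 2: XXA
Matches the given result.


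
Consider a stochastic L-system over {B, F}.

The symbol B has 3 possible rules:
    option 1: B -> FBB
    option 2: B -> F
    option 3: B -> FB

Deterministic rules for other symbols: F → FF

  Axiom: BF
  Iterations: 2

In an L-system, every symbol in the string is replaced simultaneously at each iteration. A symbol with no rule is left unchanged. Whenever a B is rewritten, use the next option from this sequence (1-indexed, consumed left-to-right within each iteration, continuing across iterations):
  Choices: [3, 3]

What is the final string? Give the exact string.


Step 0: BF
Step 1: FBFF  (used choices [3])
Step 2: FFFBFFFF  (used choices [3])

Answer: FFFBFFFF


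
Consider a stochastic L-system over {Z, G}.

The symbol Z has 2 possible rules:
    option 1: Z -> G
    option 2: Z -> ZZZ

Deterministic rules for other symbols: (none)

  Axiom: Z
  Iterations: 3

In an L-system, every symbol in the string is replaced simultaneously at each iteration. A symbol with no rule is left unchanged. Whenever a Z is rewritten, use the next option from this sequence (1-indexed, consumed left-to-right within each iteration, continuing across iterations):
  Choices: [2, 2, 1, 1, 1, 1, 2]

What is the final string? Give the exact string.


Answer: GGZZZGG

Derivation:
Step 0: Z
Step 1: ZZZ  (used choices [2])
Step 2: ZZZGG  (used choices [2, 1, 1])
Step 3: GGZZZGG  (used choices [1, 1, 2])


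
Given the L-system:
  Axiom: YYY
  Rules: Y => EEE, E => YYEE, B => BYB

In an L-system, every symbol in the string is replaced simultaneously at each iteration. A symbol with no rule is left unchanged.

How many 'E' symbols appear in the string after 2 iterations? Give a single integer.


Answer: 18

Derivation:
Step 0: YYY  (0 'E')
Step 1: EEEEEEEEE  (9 'E')
Step 2: YYEEYYEEYYEEYYEEYYEEYYEEYYEEYYEEYYEE  (18 'E')


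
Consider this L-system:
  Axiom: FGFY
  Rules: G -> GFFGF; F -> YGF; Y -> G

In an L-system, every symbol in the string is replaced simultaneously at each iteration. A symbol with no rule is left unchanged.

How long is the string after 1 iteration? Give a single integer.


Answer: 12

Derivation:
Step 0: length = 4
Step 1: length = 12


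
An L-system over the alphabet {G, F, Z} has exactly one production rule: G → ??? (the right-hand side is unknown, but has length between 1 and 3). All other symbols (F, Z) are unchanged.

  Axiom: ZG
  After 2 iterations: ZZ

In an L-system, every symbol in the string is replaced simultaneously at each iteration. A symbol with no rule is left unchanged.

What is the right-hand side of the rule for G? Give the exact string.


Answer: Z

Derivation:
Trying G → Z:
  Step 0: ZG
  Step 1: ZZ
  Step 2: ZZ
Matches the given result.


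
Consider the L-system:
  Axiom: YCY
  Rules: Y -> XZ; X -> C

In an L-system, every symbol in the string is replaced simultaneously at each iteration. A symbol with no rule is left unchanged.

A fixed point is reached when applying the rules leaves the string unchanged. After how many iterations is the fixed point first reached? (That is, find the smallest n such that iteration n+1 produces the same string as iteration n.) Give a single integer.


Step 0: YCY
Step 1: XZCXZ
Step 2: CZCCZ
Step 3: CZCCZ  (unchanged — fixed point at step 2)

Answer: 2


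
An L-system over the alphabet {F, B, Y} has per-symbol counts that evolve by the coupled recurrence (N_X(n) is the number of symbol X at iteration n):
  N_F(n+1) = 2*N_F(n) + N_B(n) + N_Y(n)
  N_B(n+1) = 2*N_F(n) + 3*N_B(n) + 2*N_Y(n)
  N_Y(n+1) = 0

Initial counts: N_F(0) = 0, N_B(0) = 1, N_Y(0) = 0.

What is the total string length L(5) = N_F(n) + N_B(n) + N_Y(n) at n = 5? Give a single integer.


Step 0: N_F=0, N_B=1, N_Y=0, L=1
Step 1: N_F=1, N_B=3, N_Y=0, L=4
Step 2: N_F=5, N_B=11, N_Y=0, L=16
Step 3: N_F=21, N_B=43, N_Y=0, L=64
Step 4: N_F=85, N_B=171, N_Y=0, L=256
Step 5: N_F=341, N_B=683, N_Y=0, L=1024

Answer: 1024


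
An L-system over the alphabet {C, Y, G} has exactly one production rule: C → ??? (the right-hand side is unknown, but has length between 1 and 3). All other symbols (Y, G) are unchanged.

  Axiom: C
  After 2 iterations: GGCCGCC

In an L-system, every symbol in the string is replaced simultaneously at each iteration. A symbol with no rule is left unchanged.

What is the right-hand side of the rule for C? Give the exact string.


Trying C → GCC:
  Step 0: C
  Step 1: GCC
  Step 2: GGCCGCC
Matches the given result.

Answer: GCC


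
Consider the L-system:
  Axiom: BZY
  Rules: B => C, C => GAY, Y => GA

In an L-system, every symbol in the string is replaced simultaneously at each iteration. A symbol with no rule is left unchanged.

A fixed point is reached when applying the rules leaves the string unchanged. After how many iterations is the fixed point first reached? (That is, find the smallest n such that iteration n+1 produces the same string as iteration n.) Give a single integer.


Step 0: BZY
Step 1: CZGA
Step 2: GAYZGA
Step 3: GAGAZGA
Step 4: GAGAZGA  (unchanged — fixed point at step 3)

Answer: 3


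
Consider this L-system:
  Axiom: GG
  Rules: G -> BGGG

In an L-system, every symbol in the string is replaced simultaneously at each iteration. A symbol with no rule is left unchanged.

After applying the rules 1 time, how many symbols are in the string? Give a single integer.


Answer: 8

Derivation:
Step 0: length = 2
Step 1: length = 8


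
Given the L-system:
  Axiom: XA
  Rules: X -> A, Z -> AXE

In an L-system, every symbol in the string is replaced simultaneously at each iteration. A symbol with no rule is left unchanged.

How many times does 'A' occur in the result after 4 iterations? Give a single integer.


Step 0: XA  (1 'A')
Step 1: AA  (2 'A')
Step 2: AA  (2 'A')
Step 3: AA  (2 'A')
Step 4: AA  (2 'A')

Answer: 2


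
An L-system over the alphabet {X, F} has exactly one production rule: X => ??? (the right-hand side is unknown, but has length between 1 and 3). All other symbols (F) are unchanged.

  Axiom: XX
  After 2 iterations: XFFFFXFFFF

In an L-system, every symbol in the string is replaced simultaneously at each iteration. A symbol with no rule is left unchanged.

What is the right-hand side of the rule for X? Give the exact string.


Answer: XFF

Derivation:
Trying X => XFF:
  Step 0: XX
  Step 1: XFFXFF
  Step 2: XFFFFXFFFF
Matches the given result.


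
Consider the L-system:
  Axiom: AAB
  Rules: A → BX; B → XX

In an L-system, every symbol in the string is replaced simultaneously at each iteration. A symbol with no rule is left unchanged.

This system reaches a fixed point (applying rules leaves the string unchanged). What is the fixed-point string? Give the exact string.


Step 0: AAB
Step 1: BXBXXX
Step 2: XXXXXXXX
Step 3: XXXXXXXX  (unchanged — fixed point at step 2)

Answer: XXXXXXXX


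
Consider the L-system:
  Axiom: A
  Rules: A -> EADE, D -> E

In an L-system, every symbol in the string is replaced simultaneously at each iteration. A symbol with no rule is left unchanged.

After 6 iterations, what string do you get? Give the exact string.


Answer: EEEEEEADEEEEEEEEEEE

Derivation:
Step 0: A
Step 1: EADE
Step 2: EEADEEE
Step 3: EEEADEEEEE
Step 4: EEEEADEEEEEEE
Step 5: EEEEEADEEEEEEEEE
Step 6: EEEEEEADEEEEEEEEEEE


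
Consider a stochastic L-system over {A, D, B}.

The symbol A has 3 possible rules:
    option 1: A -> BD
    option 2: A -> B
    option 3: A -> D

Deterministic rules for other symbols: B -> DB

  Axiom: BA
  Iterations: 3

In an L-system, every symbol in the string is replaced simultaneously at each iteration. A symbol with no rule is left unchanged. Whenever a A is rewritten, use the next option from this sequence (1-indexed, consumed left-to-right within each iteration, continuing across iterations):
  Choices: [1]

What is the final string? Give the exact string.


Answer: DDDBDDBD

Derivation:
Step 0: BA
Step 1: DBBD  (used choices [1])
Step 2: DDBDBD  (used choices [])
Step 3: DDDBDDBD  (used choices [])


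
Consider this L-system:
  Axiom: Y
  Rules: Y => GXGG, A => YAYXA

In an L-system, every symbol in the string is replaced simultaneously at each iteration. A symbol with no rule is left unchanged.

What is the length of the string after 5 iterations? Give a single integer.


Step 0: length = 1
Step 1: length = 4
Step 2: length = 4
Step 3: length = 4
Step 4: length = 4
Step 5: length = 4

Answer: 4


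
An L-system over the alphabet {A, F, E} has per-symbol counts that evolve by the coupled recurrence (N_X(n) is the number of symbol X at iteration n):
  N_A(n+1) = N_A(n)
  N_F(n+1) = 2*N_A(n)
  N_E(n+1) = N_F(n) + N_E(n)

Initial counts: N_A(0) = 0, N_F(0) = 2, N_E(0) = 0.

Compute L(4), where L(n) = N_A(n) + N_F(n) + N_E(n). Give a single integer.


Step 0: N_A=0, N_F=2, N_E=0, L=2
Step 1: N_A=0, N_F=0, N_E=2, L=2
Step 2: N_A=0, N_F=0, N_E=2, L=2
Step 3: N_A=0, N_F=0, N_E=2, L=2
Step 4: N_A=0, N_F=0, N_E=2, L=2

Answer: 2


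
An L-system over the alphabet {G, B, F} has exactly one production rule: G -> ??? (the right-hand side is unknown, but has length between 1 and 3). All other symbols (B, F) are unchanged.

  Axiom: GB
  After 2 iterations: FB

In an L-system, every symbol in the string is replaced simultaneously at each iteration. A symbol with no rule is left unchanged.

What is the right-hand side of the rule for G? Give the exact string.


Trying G -> F:
  Step 0: GB
  Step 1: FB
  Step 2: FB
Matches the given result.

Answer: F


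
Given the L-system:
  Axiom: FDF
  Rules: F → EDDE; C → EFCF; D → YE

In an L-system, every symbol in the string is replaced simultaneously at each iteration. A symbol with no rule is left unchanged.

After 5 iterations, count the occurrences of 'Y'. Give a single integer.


Answer: 5

Derivation:
Step 0: FDF  (0 'Y')
Step 1: EDDEYEEDDE  (1 'Y')
Step 2: EYEYEEYEEYEYEE  (5 'Y')
Step 3: EYEYEEYEEYEYEE  (5 'Y')
Step 4: EYEYEEYEEYEYEE  (5 'Y')
Step 5: EYEYEEYEEYEYEE  (5 'Y')


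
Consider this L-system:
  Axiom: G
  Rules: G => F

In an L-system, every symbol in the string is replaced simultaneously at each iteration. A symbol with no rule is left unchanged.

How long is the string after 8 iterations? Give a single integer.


Answer: 1

Derivation:
Step 0: length = 1
Step 1: length = 1
Step 2: length = 1
Step 3: length = 1
Step 4: length = 1
Step 5: length = 1
Step 6: length = 1
Step 7: length = 1
Step 8: length = 1


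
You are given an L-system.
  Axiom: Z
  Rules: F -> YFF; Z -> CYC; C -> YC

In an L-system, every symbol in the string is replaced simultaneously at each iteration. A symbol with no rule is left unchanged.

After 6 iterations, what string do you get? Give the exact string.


Step 0: Z
Step 1: CYC
Step 2: YCYYC
Step 3: YYCYYYC
Step 4: YYYCYYYYC
Step 5: YYYYCYYYYYC
Step 6: YYYYYCYYYYYYC

Answer: YYYYYCYYYYYYC


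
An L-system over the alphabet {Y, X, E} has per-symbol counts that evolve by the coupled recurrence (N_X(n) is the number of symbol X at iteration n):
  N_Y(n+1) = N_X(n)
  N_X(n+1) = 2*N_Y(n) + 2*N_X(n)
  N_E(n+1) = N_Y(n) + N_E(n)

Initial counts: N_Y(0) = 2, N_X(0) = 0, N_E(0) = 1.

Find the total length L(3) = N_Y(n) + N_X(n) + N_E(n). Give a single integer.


Step 0: N_Y=2, N_X=0, N_E=1, L=3
Step 1: N_Y=0, N_X=4, N_E=3, L=7
Step 2: N_Y=4, N_X=8, N_E=3, L=15
Step 3: N_Y=8, N_X=24, N_E=7, L=39

Answer: 39


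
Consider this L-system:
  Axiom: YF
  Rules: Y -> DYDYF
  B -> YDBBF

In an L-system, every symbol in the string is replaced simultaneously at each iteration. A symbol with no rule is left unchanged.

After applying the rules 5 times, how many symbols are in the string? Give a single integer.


Answer: 126

Derivation:
Step 0: length = 2
Step 1: length = 6
Step 2: length = 14
Step 3: length = 30
Step 4: length = 62
Step 5: length = 126


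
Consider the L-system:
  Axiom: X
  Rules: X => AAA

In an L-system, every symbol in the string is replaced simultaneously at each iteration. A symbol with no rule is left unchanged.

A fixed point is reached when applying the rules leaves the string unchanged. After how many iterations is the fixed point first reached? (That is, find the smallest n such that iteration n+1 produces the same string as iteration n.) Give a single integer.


Answer: 1

Derivation:
Step 0: X
Step 1: AAA
Step 2: AAA  (unchanged — fixed point at step 1)


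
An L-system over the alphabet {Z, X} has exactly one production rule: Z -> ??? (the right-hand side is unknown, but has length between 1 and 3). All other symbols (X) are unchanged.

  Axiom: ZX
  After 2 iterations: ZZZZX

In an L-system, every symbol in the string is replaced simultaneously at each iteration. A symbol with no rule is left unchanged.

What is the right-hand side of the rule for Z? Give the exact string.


Answer: ZZ

Derivation:
Trying Z -> ZZ:
  Step 0: ZX
  Step 1: ZZX
  Step 2: ZZZZX
Matches the given result.


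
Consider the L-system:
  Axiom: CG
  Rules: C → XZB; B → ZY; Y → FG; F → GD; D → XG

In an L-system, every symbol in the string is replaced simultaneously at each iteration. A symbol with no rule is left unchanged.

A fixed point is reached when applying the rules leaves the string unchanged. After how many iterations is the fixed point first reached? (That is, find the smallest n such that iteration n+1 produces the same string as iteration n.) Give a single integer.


Answer: 5

Derivation:
Step 0: CG
Step 1: XZBG
Step 2: XZZYG
Step 3: XZZFGG
Step 4: XZZGDGG
Step 5: XZZGXGGG
Step 6: XZZGXGGG  (unchanged — fixed point at step 5)


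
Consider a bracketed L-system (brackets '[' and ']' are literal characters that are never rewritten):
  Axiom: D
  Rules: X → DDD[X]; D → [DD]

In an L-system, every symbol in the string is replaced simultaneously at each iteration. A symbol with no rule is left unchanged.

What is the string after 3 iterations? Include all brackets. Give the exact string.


Answer: [[[DD][DD]][[DD][DD]]]

Derivation:
Step 0: D
Step 1: [DD]
Step 2: [[DD][DD]]
Step 3: [[[DD][DD]][[DD][DD]]]


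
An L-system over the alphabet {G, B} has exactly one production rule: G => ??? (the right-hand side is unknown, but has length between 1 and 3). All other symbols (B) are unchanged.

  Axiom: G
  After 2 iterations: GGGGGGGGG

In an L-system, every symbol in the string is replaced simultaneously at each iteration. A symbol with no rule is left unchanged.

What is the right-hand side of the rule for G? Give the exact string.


Trying G => GGG:
  Step 0: G
  Step 1: GGG
  Step 2: GGGGGGGGG
Matches the given result.

Answer: GGG


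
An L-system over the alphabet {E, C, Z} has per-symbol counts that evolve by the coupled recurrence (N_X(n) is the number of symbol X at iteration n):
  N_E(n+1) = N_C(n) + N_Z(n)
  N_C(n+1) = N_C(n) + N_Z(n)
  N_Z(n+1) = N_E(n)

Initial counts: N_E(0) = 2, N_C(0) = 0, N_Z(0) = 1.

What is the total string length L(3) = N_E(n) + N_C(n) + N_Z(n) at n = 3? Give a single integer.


Step 0: N_E=2, N_C=0, N_Z=1, L=3
Step 1: N_E=1, N_C=1, N_Z=2, L=4
Step 2: N_E=3, N_C=3, N_Z=1, L=7
Step 3: N_E=4, N_C=4, N_Z=3, L=11

Answer: 11


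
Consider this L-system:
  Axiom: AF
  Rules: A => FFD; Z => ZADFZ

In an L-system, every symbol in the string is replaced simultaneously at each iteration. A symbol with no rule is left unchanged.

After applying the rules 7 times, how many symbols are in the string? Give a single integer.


Step 0: length = 2
Step 1: length = 4
Step 2: length = 4
Step 3: length = 4
Step 4: length = 4
Step 5: length = 4
Step 6: length = 4
Step 7: length = 4

Answer: 4


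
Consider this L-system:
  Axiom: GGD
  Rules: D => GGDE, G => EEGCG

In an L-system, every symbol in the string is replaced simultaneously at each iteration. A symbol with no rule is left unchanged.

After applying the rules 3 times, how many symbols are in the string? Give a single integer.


Step 0: length = 3
Step 1: length = 14
Step 2: length = 41
Step 3: length = 100

Answer: 100


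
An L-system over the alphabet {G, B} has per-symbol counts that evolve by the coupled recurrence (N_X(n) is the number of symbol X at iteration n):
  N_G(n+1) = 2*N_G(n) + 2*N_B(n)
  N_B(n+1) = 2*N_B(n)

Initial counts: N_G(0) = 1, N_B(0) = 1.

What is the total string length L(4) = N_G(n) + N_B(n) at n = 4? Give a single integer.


Answer: 96

Derivation:
Step 0: N_G=1, N_B=1, L=2
Step 1: N_G=4, N_B=2, L=6
Step 2: N_G=12, N_B=4, L=16
Step 3: N_G=32, N_B=8, L=40
Step 4: N_G=80, N_B=16, L=96


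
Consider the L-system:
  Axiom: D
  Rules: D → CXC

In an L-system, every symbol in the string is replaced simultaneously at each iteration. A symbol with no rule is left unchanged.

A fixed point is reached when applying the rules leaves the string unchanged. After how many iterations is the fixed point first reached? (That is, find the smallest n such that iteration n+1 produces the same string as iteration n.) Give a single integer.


Answer: 1

Derivation:
Step 0: D
Step 1: CXC
Step 2: CXC  (unchanged — fixed point at step 1)


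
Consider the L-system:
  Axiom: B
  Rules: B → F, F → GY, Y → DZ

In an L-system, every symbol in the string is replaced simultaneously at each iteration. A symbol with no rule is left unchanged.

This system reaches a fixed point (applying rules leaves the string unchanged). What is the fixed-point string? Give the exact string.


Step 0: B
Step 1: F
Step 2: GY
Step 3: GDZ
Step 4: GDZ  (unchanged — fixed point at step 3)

Answer: GDZ


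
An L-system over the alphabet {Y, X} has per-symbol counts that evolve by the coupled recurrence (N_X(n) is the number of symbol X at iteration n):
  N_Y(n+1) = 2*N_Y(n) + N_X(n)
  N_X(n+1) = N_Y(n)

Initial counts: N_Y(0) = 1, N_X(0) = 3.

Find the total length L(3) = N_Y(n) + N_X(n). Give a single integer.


Step 0: N_Y=1, N_X=3, L=4
Step 1: N_Y=5, N_X=1, L=6
Step 2: N_Y=11, N_X=5, L=16
Step 3: N_Y=27, N_X=11, L=38

Answer: 38


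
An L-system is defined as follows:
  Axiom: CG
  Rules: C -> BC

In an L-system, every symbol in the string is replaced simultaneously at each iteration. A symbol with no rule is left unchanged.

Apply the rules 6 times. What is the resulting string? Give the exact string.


Step 0: CG
Step 1: BCG
Step 2: BBCG
Step 3: BBBCG
Step 4: BBBBCG
Step 5: BBBBBCG
Step 6: BBBBBBCG

Answer: BBBBBBCG


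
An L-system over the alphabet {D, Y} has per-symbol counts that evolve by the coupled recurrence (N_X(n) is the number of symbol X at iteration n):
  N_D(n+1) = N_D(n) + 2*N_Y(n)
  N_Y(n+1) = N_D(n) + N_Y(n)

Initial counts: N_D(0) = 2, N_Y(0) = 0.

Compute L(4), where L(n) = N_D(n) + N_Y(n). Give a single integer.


Step 0: N_D=2, N_Y=0, L=2
Step 1: N_D=2, N_Y=2, L=4
Step 2: N_D=6, N_Y=4, L=10
Step 3: N_D=14, N_Y=10, L=24
Step 4: N_D=34, N_Y=24, L=58

Answer: 58


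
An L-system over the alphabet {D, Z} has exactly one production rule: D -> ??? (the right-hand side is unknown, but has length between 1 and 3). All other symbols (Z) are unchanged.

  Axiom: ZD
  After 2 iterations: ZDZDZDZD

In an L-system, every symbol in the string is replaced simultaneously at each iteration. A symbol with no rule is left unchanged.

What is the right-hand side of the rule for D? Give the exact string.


Answer: DZD

Derivation:
Trying D -> DZD:
  Step 0: ZD
  Step 1: ZDZD
  Step 2: ZDZDZDZD
Matches the given result.


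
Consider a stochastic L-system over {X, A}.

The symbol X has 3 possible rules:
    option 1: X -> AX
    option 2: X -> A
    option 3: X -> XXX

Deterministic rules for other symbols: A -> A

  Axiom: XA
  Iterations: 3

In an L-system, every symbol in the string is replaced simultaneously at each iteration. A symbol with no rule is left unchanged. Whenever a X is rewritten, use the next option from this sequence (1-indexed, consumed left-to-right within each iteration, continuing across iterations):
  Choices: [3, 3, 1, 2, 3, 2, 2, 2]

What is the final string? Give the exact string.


Answer: XXXAAAAAA

Derivation:
Step 0: XA
Step 1: XXXA  (used choices [3])
Step 2: XXXAXAA  (used choices [3, 1, 2])
Step 3: XXXAAAAAA  (used choices [3, 2, 2, 2])


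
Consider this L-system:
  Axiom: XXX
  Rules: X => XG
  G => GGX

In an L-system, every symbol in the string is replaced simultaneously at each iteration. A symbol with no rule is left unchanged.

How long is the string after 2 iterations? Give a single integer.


Answer: 15

Derivation:
Step 0: length = 3
Step 1: length = 6
Step 2: length = 15


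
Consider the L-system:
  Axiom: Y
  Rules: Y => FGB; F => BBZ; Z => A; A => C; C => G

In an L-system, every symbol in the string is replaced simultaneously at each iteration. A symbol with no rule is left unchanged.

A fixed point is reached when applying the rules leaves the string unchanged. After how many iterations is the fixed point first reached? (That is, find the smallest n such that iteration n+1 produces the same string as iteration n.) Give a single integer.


Answer: 5

Derivation:
Step 0: Y
Step 1: FGB
Step 2: BBZGB
Step 3: BBAGB
Step 4: BBCGB
Step 5: BBGGB
Step 6: BBGGB  (unchanged — fixed point at step 5)


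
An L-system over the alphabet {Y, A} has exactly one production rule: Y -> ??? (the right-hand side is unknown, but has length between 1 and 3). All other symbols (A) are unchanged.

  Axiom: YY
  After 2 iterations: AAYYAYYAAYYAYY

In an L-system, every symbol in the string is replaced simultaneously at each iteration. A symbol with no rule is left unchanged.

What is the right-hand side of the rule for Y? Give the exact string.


Trying Y -> AYY:
  Step 0: YY
  Step 1: AYYAYY
  Step 2: AAYYAYYAAYYAYY
Matches the given result.

Answer: AYY


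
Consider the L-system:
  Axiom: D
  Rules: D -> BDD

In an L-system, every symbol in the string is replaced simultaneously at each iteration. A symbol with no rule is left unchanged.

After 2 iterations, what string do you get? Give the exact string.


Step 0: D
Step 1: BDD
Step 2: BBDDBDD

Answer: BBDDBDD


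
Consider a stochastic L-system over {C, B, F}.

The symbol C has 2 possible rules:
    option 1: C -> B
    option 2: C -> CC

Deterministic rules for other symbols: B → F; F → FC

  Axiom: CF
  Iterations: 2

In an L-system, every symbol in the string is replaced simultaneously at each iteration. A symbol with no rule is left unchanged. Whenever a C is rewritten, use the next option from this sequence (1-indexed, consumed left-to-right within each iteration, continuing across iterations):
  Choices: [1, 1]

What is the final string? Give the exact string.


Step 0: CF
Step 1: BFC  (used choices [1])
Step 2: FFCB  (used choices [1])

Answer: FFCB


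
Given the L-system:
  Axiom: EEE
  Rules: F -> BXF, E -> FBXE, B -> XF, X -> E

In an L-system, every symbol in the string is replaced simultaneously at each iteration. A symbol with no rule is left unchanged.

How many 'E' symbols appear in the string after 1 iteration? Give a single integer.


Answer: 3

Derivation:
Step 0: EEE  (3 'E')
Step 1: FBXEFBXEFBXE  (3 'E')


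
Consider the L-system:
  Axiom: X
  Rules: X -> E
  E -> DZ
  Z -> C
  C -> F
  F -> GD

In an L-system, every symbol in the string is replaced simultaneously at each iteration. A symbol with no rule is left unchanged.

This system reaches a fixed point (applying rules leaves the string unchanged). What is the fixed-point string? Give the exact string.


Answer: DGD

Derivation:
Step 0: X
Step 1: E
Step 2: DZ
Step 3: DC
Step 4: DF
Step 5: DGD
Step 6: DGD  (unchanged — fixed point at step 5)


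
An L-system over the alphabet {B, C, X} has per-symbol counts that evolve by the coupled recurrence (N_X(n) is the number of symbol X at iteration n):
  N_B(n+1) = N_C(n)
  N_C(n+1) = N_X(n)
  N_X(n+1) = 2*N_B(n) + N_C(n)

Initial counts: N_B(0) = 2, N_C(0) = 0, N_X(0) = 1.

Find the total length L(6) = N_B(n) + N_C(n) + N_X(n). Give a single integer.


Step 0: N_B=2, N_C=0, N_X=1, L=3
Step 1: N_B=0, N_C=1, N_X=4, L=5
Step 2: N_B=1, N_C=4, N_X=1, L=6
Step 3: N_B=4, N_C=1, N_X=6, L=11
Step 4: N_B=1, N_C=6, N_X=9, L=16
Step 5: N_B=6, N_C=9, N_X=8, L=23
Step 6: N_B=9, N_C=8, N_X=21, L=38

Answer: 38


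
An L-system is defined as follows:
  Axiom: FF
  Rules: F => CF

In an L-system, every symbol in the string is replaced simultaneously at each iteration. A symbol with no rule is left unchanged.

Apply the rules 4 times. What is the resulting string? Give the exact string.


Step 0: FF
Step 1: CFCF
Step 2: CCFCCF
Step 3: CCCFCCCF
Step 4: CCCCFCCCCF

Answer: CCCCFCCCCF


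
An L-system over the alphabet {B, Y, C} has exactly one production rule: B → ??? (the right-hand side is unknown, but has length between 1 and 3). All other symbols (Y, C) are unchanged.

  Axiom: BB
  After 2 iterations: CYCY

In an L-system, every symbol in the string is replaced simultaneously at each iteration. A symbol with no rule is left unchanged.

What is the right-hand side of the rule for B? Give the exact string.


Trying B → CY:
  Step 0: BB
  Step 1: CYCY
  Step 2: CYCY
Matches the given result.

Answer: CY


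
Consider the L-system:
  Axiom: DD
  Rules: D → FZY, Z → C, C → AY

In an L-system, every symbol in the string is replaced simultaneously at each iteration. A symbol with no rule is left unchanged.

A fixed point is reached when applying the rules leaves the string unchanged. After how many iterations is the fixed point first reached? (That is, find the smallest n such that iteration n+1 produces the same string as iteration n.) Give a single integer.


Step 0: DD
Step 1: FZYFZY
Step 2: FCYFCY
Step 3: FAYYFAYY
Step 4: FAYYFAYY  (unchanged — fixed point at step 3)

Answer: 3
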